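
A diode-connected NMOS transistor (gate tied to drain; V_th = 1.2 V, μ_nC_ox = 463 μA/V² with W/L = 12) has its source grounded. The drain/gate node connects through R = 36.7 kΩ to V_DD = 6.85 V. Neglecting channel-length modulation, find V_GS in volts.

With gate tied to drain, V_GS = V_DS ≥ V_GS − V_th, so the device is in saturation.
k_n = μ_nC_ox · (W/L) = 5.556 mA/V².
KCL at the drain: ½ k_n (V_GS − V_th)² = (V_DD − V_GS)/R.
Let x = V_GS − 1.2. Then 102 x² + x − 5.65 = 0, giving x = 0.231 V (positive root), so V_GS = 1.43 V.
I_D = (V_DD − V_GS)/R = (6.85 − 1.43) / 36.7 = 0.148 mA.

V_GS = 1.43 V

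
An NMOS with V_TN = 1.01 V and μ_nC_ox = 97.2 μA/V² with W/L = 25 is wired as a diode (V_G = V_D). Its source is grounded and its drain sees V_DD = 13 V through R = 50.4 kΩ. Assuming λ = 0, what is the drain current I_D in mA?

I_D = 0.229 mA

With gate tied to drain, V_GS = V_DS ≥ V_GS − V_TN, so the device is in saturation.
k_n = μ_nC_ox · (W/L) = 2.43 mA/V².
KCL at the drain: ½ k_n (V_GS − V_TN)² = (V_DD − V_GS)/R.
Let x = V_GS − 1.01. Then 61.2 x² + x − 11.99 = 0, giving x = 0.434 V (positive root), so V_GS = 1.44 V.
I_D = (V_DD − V_GS)/R = (13 − 1.44) / 50.4 = 0.229 mA.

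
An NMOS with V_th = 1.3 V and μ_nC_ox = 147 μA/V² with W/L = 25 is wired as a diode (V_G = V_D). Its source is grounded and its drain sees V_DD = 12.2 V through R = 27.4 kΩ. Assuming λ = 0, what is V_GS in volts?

V_GS = 1.76 V

With gate tied to drain, V_GS = V_DS ≥ V_GS − V_th, so the device is in saturation.
k_n = μ_nC_ox · (W/L) = 3.675 mA/V².
KCL at the drain: ½ k_n (V_GS − V_th)² = (V_DD − V_GS)/R.
Let x = V_GS − 1.3. Then 50.3 x² + x − 10.9 = 0, giving x = 0.455 V (positive root), so V_GS = 1.76 V.
I_D = (V_DD − V_GS)/R = (12.2 − 1.76) / 27.4 = 0.381 mA.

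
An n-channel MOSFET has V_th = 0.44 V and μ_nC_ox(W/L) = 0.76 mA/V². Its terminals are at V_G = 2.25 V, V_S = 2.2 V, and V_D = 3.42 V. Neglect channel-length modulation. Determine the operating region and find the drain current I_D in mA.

V_GS = V_G − V_S = 2.25 − 2.2 = 0.05 V; V_DS = V_D − V_S = 3.42 − 2.2 = 1.22 V.
V_GS = 0.05 V < V_th = 0.44 V, so the transistor is in cutoff.

Cutoff; I_D = 0 mA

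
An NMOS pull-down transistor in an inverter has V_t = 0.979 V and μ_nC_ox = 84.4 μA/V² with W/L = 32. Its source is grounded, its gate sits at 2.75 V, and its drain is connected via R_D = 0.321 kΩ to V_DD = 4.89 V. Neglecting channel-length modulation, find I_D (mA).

I_D = 4.24 mA

V_GS = V_G = 2.75 V, so V_ov = 2.75 − 0.979 = 1.77 V.
k_n = μ_nC_ox · (W/L) = 2.701 mA/V².
Assume saturation: I_D = ½ k_n V_ov² = 0.5 × 2.701 × 1.77² = 4.24 mA, giving V_DS = V_DD − I_D R_D = 4.89 − 4.24 × 0.321 = 3.53 V.
V_DS = 3.53 V ≥ V_ov = 1.77 V, confirming saturation.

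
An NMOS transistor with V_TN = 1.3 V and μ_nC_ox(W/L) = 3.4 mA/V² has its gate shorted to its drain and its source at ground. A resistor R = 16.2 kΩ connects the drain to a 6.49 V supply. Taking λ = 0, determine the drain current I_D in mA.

With gate tied to drain, V_GS = V_DS ≥ V_GS − V_TN, so the device is in saturation.
KCL at the drain: ½ k_n (V_GS − V_TN)² = (V_DD − V_GS)/R.
Let x = V_GS − 1.3. Then 27.5 x² + x − 5.19 = 0, giving x = 0.416 V (positive root), so V_GS = 1.72 V.
I_D = (V_DD − V_GS)/R = (6.49 − 1.72) / 16.2 = 0.295 mA.

I_D = 0.295 mA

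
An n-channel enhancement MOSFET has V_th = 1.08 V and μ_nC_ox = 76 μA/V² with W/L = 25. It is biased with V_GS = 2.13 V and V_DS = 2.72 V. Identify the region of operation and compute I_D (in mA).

Saturation; I_D = 1.05 mA

k_n = μ_nC_ox · (W/L) = 1.9 mA/V².
V_ov = V_GS − V_th = 2.13 − 1.08 = 1.05 V.
Since V_DS = 2.72 V ≥ V_ov = 1.05 V, the device is in saturation.
I_D = ½ k_n V_ov² = 0.5 × 1.9 × 1.05² = 1.05 mA.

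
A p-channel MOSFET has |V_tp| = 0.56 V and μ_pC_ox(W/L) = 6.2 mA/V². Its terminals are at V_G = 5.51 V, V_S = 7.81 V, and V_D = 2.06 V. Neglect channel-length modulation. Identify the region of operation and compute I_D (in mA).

V_SG = V_S − V_G = 7.81 − 5.51 = 2.3 V; V_SD = V_S − V_D = 7.81 − 2.06 = 5.75 V.
V_ov = V_SG − |V_tp| = 2.3 − 0.56 = 1.74 V.
Since V_SD = 5.75 V ≥ V_ov = 1.74 V, the device is in saturation.
I_D = ½ k_p V_ov² = 0.5 × 6.2 × 1.74² = 9.39 mA.

Saturation; I_D = 9.39 mA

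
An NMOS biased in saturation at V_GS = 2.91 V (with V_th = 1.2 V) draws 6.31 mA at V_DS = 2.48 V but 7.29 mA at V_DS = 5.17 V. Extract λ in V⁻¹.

λ = 0.0674 V⁻¹

With V_GS fixed, I_D ∝ (1 + λ V_DS) in saturation, so I_D2/I_D1 = (1 + λ V_DS2)/(1 + λ V_DS1).
7.29/6.31 = 1.155 = (1 + 5.17 λ)/(1 + 2.48 λ).
Solving: λ (I_D1 V_DS2 − I_D2 V_DS1) = I_D2 − I_D1, so λ = (7.29 − 6.31) / (6.31 × 5.17 − 7.29 × 2.48) = 0.98 / 14.5 = 0.0674 V⁻¹.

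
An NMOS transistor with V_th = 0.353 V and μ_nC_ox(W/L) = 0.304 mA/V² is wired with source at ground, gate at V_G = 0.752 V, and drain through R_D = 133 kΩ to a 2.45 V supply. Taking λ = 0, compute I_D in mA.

I_D = 0.0171 mA

V_GS = V_G = 0.752 V, so V_ov = 0.752 − 0.353 = 0.399 V.
Assume saturation: I_D = ½ k_n V_ov² = 0.5 × 0.304 × 0.399² = 0.0242 mA, giving V_DS = V_DD − I_D R_D = 2.45 − 0.0242 × 133 = -0.768 V.
But -0.768 V < V_ov = 0.399 V, so the device is actually in triode.
In triode I_D = k_n[V_ov V_DS − ½ V_DS²] and I_D = (V_DD − V_DS)/R_D. Equating: 20.2 V_DS² − 17.13 V_DS + 2.45 = 0, giving V_DS = 0.182 V (the root below V_ov).
I_D = (2.45 − 0.182) / 133 = 0.0171 mA.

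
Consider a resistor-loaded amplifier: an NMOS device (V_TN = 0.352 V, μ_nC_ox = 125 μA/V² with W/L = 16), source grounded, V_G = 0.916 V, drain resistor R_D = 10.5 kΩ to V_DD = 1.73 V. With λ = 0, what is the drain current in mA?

I_D = 0.150 mA

V_GS = V_G = 0.916 V, so V_ov = 0.916 − 0.352 = 0.564 V.
k_n = μ_nC_ox · (W/L) = 2 mA/V².
Assume saturation: I_D = ½ k_n V_ov² = 0.5 × 2 × 0.564² = 0.318 mA, giving V_DS = V_DD − I_D R_D = 1.73 − 0.318 × 10.5 = -1.61 V.
But -1.61 V < V_ov = 0.564 V, so the device is actually in triode.
In triode I_D = k_n[V_ov V_DS − ½ V_DS²] and I_D = (V_DD − V_DS)/R_D. Equating: 10.5 V_DS² − 12.84 V_DS + 1.73 = 0, giving V_DS = 0.154 V (the root below V_ov).
I_D = (1.73 − 0.154) / 10.5 = 0.15 mA.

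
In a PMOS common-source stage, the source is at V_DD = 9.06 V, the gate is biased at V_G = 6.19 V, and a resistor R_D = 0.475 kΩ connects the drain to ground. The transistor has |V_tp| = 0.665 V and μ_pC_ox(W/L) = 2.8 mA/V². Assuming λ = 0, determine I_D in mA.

I_D = 6.81 mA

V_SG = V_DD − V_G = 9.06 − 6.19 = 2.87 V, so V_ov = 2.87 − 0.665 = 2.21 V.
Assume saturation: I_D = ½ k_p V_ov² = 0.5 × 2.8 × 2.21² = 6.81 mA, giving V_SD = V_DD − I_D R_D = 9.06 − 6.81 × 0.475 = 5.83 V.
V_SD = 5.83 V ≥ V_ov = 2.21 V, confirming saturation.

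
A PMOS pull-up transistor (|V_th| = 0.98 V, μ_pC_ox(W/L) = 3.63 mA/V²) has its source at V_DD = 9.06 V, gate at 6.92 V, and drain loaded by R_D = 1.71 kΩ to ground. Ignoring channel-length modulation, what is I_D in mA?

V_SG = V_DD − V_G = 9.06 − 6.92 = 2.14 V, so V_ov = 2.14 − 0.98 = 1.16 V.
Assume saturation: I_D = ½ k_p V_ov² = 0.5 × 3.63 × 1.16² = 2.44 mA, giving V_SD = V_DD − I_D R_D = 9.06 − 2.44 × 1.71 = 4.88 V.
V_SD = 4.88 V ≥ V_ov = 1.16 V, confirming saturation.

I_D = 2.44 mA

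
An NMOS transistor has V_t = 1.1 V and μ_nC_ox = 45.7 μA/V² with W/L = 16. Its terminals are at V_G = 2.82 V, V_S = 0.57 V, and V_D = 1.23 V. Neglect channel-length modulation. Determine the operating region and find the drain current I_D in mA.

Triode; I_D = 0.396 mA

V_GS = V_G − V_S = 2.82 − 0.57 = 2.25 V; V_DS = V_D − V_S = 1.23 − 0.57 = 0.66 V.
k_n = μ_nC_ox · (W/L) = 0.7312 mA/V².
V_ov = V_GS − V_t = 2.25 − 1.1 = 1.15 V.
Since V_DS = 0.66 V < V_ov = 1.15 V, the device is in the triode region.
I_D = k_n [V_ov · V_DS − ½ V_DS²] = 0.7312 × [1.15 × 0.66 − 0.5 × 0.66²] = 0.396 mA.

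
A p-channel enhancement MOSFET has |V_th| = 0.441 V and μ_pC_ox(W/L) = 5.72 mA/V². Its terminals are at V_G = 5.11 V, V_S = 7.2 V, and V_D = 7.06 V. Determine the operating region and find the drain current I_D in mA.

Triode; I_D = 1.26 mA

V_SG = V_S − V_G = 7.2 − 5.11 = 2.09 V; V_SD = V_S − V_D = 7.2 − 7.06 = 0.14 V.
V_ov = V_SG − |V_th| = 2.09 − 0.441 = 1.65 V.
Since V_SD = 0.14 V < V_ov = 1.65 V, the device is in the triode region.
I_D = k_p [V_ov · V_SD − ½ V_SD²] = 5.72 × [1.65 × 0.14 − 0.5 × 0.14²] = 1.26 mA.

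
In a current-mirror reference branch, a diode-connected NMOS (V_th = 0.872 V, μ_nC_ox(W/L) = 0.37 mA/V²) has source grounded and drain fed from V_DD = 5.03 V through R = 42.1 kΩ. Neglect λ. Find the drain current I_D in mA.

With gate tied to drain, V_GS = V_DS ≥ V_GS − V_th, so the device is in saturation.
KCL at the drain: ½ k_n (V_GS − V_th)² = (V_DD − V_GS)/R.
Let x = V_GS − 0.872. Then 7.79 x² + x − 4.158 = 0, giving x = 0.669 V (positive root), so V_GS = 1.54 V.
I_D = (V_DD − V_GS)/R = (5.03 − 1.54) / 42.1 = 0.0829 mA.

I_D = 0.0829 mA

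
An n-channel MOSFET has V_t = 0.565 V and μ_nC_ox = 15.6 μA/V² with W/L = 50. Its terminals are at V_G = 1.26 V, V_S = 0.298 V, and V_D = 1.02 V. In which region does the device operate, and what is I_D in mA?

Saturation; I_D = 0.0615 mA

V_GS = V_G − V_S = 1.26 − 0.298 = 0.962 V; V_DS = V_D − V_S = 1.02 − 0.298 = 0.722 V.
k_n = μ_nC_ox · (W/L) = 0.78 mA/V².
V_ov = V_GS − V_t = 0.962 − 0.565 = 0.397 V.
Since V_DS = 0.722 V ≥ V_ov = 0.397 V, the device is in saturation.
I_D = ½ k_n V_ov² = 0.5 × 0.78 × 0.397² = 0.0615 mA.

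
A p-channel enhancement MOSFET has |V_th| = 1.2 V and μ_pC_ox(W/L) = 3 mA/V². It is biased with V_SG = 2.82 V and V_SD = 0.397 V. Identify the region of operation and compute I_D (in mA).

Triode; I_D = 1.69 mA

V_ov = V_SG − |V_th| = 2.82 − 1.2 = 1.62 V.
Since V_SD = 0.397 V < V_ov = 1.62 V, the device is in the triode region.
I_D = k_p [V_ov · V_SD − ½ V_SD²] = 3 × [1.62 × 0.397 − 0.5 × 0.397²] = 1.69 mA.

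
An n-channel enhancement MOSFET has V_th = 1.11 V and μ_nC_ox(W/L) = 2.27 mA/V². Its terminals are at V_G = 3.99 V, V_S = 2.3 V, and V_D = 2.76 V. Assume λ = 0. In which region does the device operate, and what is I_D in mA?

Triode; I_D = 0.365 mA

V_GS = V_G − V_S = 3.99 − 2.3 = 1.69 V; V_DS = V_D − V_S = 2.76 − 2.3 = 0.46 V.
V_ov = V_GS − V_th = 1.69 − 1.11 = 0.58 V.
Since V_DS = 0.46 V < V_ov = 0.58 V, the device is in the triode region.
I_D = k_n [V_ov · V_DS − ½ V_DS²] = 2.27 × [0.58 × 0.46 − 0.5 × 0.46²] = 0.365 mA.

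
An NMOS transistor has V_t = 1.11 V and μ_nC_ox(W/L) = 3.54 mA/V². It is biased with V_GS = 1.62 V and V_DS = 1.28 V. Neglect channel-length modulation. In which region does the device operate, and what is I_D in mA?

Saturation; I_D = 0.460 mA

V_ov = V_GS − V_t = 1.62 − 1.11 = 0.51 V.
Since V_DS = 1.28 V ≥ V_ov = 0.51 V, the device is in saturation.
I_D = ½ k_n V_ov² = 0.5 × 3.54 × 0.51² = 0.46 mA.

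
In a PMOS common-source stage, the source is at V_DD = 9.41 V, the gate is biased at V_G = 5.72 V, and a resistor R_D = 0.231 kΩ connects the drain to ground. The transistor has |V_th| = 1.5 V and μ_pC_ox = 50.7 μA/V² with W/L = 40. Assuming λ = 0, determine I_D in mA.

I_D = 4.86 mA

V_SG = V_DD − V_G = 9.41 − 5.72 = 3.69 V, so V_ov = 3.69 − 1.5 = 2.19 V.
k_p = μ_pC_ox · (W/L) = 2.028 mA/V².
Assume saturation: I_D = ½ k_p V_ov² = 0.5 × 2.028 × 2.19² = 4.86 mA, giving V_SD = V_DD − I_D R_D = 9.41 − 4.86 × 0.231 = 8.29 V.
V_SD = 8.29 V ≥ V_ov = 2.19 V, confirming saturation.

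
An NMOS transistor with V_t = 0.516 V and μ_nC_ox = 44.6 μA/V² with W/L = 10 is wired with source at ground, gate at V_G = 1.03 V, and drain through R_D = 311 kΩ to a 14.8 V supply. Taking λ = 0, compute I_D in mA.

I_D = 0.0467 mA

V_GS = V_G = 1.03 V, so V_ov = 1.03 − 0.516 = 0.514 V.
k_n = μ_nC_ox · (W/L) = 0.446 mA/V².
Assume saturation: I_D = ½ k_n V_ov² = 0.5 × 0.446 × 0.514² = 0.0589 mA, giving V_DS = V_DD − I_D R_D = 14.8 − 0.0589 × 311 = -3.52 V.
But -3.52 V < V_ov = 0.514 V, so the device is actually in triode.
In triode I_D = k_n[V_ov V_DS − ½ V_DS²] and I_D = (V_DD − V_DS)/R_D. Equating: 69.4 V_DS² − 72.29 V_DS + 14.8 = 0, giving V_DS = 0.28 V (the root below V_ov).
I_D = (14.8 − 0.28) / 311 = 0.0467 mA.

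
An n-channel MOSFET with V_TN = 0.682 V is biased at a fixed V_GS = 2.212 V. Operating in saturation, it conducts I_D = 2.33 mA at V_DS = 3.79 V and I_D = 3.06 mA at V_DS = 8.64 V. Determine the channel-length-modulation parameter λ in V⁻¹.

λ = 0.0855 V⁻¹

With V_GS fixed, I_D ∝ (1 + λ V_DS) in saturation, so I_D2/I_D1 = (1 + λ V_DS2)/(1 + λ V_DS1).
3.06/2.33 = 1.313 = (1 + 8.64 λ)/(1 + 3.79 λ).
Solving: λ (I_D1 V_DS2 − I_D2 V_DS1) = I_D2 − I_D1, so λ = (3.06 − 2.33) / (2.33 × 8.64 − 3.06 × 3.79) = 0.73 / 8.53 = 0.0855 V⁻¹.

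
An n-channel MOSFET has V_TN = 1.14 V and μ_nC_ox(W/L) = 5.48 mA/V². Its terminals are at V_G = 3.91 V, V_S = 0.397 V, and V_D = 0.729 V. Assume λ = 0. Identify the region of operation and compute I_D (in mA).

V_GS = V_G − V_S = 3.91 − 0.397 = 3.51 V; V_DS = V_D − V_S = 0.729 − 0.397 = 0.332 V.
V_ov = V_GS − V_TN = 3.51 − 1.14 = 2.37 V.
Since V_DS = 0.332 V < V_ov = 2.37 V, the device is in the triode region.
I_D = k_n [V_ov · V_DS − ½ V_DS²] = 5.48 × [2.37 × 0.332 − 0.5 × 0.332²] = 4.02 mA.

Triode; I_D = 4.02 mA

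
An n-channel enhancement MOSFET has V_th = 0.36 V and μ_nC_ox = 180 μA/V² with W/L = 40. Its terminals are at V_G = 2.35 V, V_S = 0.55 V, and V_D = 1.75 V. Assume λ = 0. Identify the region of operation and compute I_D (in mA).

V_GS = V_G − V_S = 2.35 − 0.55 = 1.8 V; V_DS = V_D − V_S = 1.75 − 0.55 = 1.2 V.
k_n = μ_nC_ox · (W/L) = 7.2 mA/V².
V_ov = V_GS − V_th = 1.8 − 0.36 = 1.44 V.
Since V_DS = 1.2 V < V_ov = 1.44 V, the device is in the triode region.
I_D = k_n [V_ov · V_DS − ½ V_DS²] = 7.2 × [1.44 × 1.2 − 0.5 × 1.2²] = 7.26 mA.

Triode; I_D = 7.26 mA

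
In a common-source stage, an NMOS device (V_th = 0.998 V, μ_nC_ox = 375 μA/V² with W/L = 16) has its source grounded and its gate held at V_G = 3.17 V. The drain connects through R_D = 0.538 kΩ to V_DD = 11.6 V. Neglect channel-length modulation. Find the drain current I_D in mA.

I_D = 14.2 mA

V_GS = V_G = 3.17 V, so V_ov = 3.17 − 0.998 = 2.17 V.
k_n = μ_nC_ox · (W/L) = 6 mA/V².
Assume saturation: I_D = ½ k_n V_ov² = 0.5 × 6 × 2.17² = 14.2 mA, giving V_DS = V_DD − I_D R_D = 11.6 − 14.2 × 0.538 = 3.99 V.
V_DS = 3.99 V ≥ V_ov = 2.17 V, confirming saturation.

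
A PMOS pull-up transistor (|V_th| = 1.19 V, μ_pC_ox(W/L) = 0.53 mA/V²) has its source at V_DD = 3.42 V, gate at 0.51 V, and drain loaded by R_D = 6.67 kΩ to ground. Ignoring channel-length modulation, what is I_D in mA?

V_SG = V_DD − V_G = 3.42 − 0.51 = 2.91 V, so V_ov = 2.91 − 1.19 = 1.72 V.
Assume saturation: I_D = ½ k_p V_ov² = 0.5 × 0.53 × 1.72² = 0.784 mA, giving V_SD = V_DD − I_D R_D = 3.42 − 0.784 × 6.67 = -1.81 V.
But -1.81 V < V_ov = 1.72 V, so the device is actually in triode.
In triode I_D = k_p[V_ov V_SD − ½ V_SD²] and I_D = (V_DD − V_SD)/R_D. Equating: 1.77 V_SD² − 7.08 V_SD + 3.42 = 0, giving V_SD = 0.562 V (the root below V_ov).
I_D = (3.42 − 0.562) / 6.67 = 0.429 mA.

I_D = 0.429 mA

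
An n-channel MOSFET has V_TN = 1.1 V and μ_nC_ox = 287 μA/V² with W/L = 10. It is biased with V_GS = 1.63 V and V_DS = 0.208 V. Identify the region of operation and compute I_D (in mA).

k_n = μ_nC_ox · (W/L) = 2.87 mA/V².
V_ov = V_GS − V_TN = 1.63 − 1.1 = 0.53 V.
Since V_DS = 0.208 V < V_ov = 0.53 V, the device is in the triode region.
I_D = k_n [V_ov · V_DS − ½ V_DS²] = 2.87 × [0.53 × 0.208 − 0.5 × 0.208²] = 0.254 mA.

Triode; I_D = 0.254 mA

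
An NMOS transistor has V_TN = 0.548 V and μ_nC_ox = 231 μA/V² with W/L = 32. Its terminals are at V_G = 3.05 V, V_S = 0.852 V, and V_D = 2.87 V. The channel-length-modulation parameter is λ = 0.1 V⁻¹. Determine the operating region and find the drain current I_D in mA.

V_GS = V_G − V_S = 3.05 − 0.852 = 2.2 V; V_DS = V_D − V_S = 2.87 − 0.852 = 2.02 V.
k_n = μ_nC_ox · (W/L) = 7.392 mA/V².
V_ov = V_GS − V_TN = 2.2 − 0.548 = 1.65 V.
Since V_DS = 2.02 V ≥ V_ov = 1.65 V, the device is in saturation.
I_D = ½ k_n V_ov² (1 + λ V_DS) = 0.5 × 7.392 × 1.65² × (1 + 0.1 × 2.02) = 12.1 mA.

Saturation; I_D = 12.1 mA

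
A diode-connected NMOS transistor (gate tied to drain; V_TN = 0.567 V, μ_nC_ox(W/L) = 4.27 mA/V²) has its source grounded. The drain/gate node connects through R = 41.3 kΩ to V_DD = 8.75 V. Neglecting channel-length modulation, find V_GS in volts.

With gate tied to drain, V_GS = V_DS ≥ V_GS − V_TN, so the device is in saturation.
KCL at the drain: ½ k_n (V_GS − V_TN)² = (V_DD − V_GS)/R.
Let x = V_GS − 0.567. Then 88.2 x² + x − 8.183 = 0, giving x = 0.299 V (positive root), so V_GS = 0.866 V.
I_D = (V_DD − V_GS)/R = (8.75 − 0.866) / 41.3 = 0.191 mA.

V_GS = 0.866 V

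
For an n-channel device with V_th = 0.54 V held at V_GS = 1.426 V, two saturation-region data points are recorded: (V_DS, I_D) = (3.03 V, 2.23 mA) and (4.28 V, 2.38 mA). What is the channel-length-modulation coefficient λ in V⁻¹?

λ = 0.0643 V⁻¹

With V_GS fixed, I_D ∝ (1 + λ V_DS) in saturation, so I_D2/I_D1 = (1 + λ V_DS2)/(1 + λ V_DS1).
2.38/2.23 = 1.067 = (1 + 4.28 λ)/(1 + 3.03 λ).
Solving: λ (I_D1 V_DS2 − I_D2 V_DS1) = I_D2 − I_D1, so λ = (2.38 − 2.23) / (2.23 × 4.28 − 2.38 × 3.03) = 0.15 / 2.33 = 0.0643 V⁻¹.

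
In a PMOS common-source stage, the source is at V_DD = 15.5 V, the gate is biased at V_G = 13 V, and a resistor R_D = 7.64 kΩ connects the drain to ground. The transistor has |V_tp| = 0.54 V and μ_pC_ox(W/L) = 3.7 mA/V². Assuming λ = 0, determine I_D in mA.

V_SG = V_DD − V_G = 15.5 − 13 = 2.5 V, so V_ov = 2.5 − 0.54 = 1.96 V.
Assume saturation: I_D = ½ k_p V_ov² = 0.5 × 3.7 × 1.96² = 7.11 mA, giving V_SD = V_DD − I_D R_D = 15.5 − 7.11 × 7.64 = -38.8 V.
But -38.8 V < V_ov = 1.96 V, so the device is actually in triode.
In triode I_D = k_p[V_ov V_SD − ½ V_SD²] and I_D = (V_DD − V_SD)/R_D. Equating: 14.1 V_SD² − 56.41 V_SD + 15.5 = 0, giving V_SD = 0.297 V (the root below V_ov).
I_D = (15.5 − 0.297) / 7.64 = 1.99 mA.

I_D = 1.99 mA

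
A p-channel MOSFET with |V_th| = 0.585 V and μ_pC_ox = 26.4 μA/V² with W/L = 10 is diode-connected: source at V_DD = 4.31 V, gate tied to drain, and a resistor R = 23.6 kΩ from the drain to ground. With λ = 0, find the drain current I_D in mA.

With gate tied to drain, V_SG = V_SD ≥ V_SG − |V_th|, so the device is in saturation.
k_p = μ_pC_ox · (W/L) = 0.264 mA/V².
KCL at the drain: ½ k_p (V_SG − |V_th|)² = (V_DD − V_SG)/R.
Let x = V_SG − 0.585. Then 3.12 x² + x − 3.725 = 0, giving x = 0.945 V (positive root), so V_SG = 1.53 V.
I_D = (V_DD − V_SG)/R = (4.31 − 1.53) / 23.6 = 0.118 mA.

I_D = 0.118 mA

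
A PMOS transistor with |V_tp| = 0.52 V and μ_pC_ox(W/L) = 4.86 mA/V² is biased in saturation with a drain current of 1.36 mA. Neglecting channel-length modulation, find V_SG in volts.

V_SG = 1.27 V

In saturation I_D = ½ k_p (V_SG − |V_tp|)², so V_SG − |V_tp| = √(2 I_D / k_p) = √(2 × 1.36 / 4.86) = 0.748 V.
V_SG = 0.52 + 0.748 = 1.27 V.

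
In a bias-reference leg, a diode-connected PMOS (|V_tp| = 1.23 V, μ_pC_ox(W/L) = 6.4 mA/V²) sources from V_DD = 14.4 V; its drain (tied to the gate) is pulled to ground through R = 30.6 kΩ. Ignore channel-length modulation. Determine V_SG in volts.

V_SG = 1.59 V

With gate tied to drain, V_SG = V_SD ≥ V_SG − |V_tp|, so the device is in saturation.
KCL at the drain: ½ k_p (V_SG − |V_tp|)² = (V_DD − V_SG)/R.
Let x = V_SG − 1.23. Then 97.9 x² + x − 13.17 = 0, giving x = 0.362 V (positive root), so V_SG = 1.59 V.
I_D = (V_DD − V_SG)/R = (14.4 − 1.59) / 30.6 = 0.419 mA.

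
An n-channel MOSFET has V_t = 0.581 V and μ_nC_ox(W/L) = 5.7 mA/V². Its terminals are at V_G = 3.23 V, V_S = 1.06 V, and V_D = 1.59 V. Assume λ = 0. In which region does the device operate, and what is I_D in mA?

V_GS = V_G − V_S = 3.23 − 1.06 = 2.17 V; V_DS = V_D − V_S = 1.59 − 1.06 = 0.53 V.
V_ov = V_GS − V_t = 2.17 − 0.581 = 1.59 V.
Since V_DS = 0.53 V < V_ov = 1.59 V, the device is in the triode region.
I_D = k_n [V_ov · V_DS − ½ V_DS²] = 5.7 × [1.59 × 0.53 − 0.5 × 0.53²] = 4 mA.

Triode; I_D = 4.00 mA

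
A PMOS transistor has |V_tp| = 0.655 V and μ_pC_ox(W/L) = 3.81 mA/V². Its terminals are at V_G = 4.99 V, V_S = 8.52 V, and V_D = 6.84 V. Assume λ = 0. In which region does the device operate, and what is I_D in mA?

Triode; I_D = 13.0 mA

V_SG = V_S − V_G = 8.52 − 4.99 = 3.53 V; V_SD = V_S − V_D = 8.52 − 6.84 = 1.68 V.
V_ov = V_SG − |V_tp| = 3.53 − 0.655 = 2.87 V.
Since V_SD = 1.68 V < V_ov = 2.87 V, the device is in the triode region.
I_D = k_p [V_ov · V_SD − ½ V_SD²] = 3.81 × [2.87 × 1.68 − 0.5 × 1.68²] = 13 mA.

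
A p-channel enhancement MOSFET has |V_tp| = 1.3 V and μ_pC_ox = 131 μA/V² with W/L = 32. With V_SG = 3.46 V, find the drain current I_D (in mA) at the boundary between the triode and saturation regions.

I_D = 9.78 mA

At the boundary V_SD = V_ov = V_SG − |V_tp| = 3.46 − 1.3 = 2.16 V.
k_p = μ_pC_ox · (W/L) = 4.192 mA/V².
I_D = ½ k_p V_ov² = 0.5 × 4.192 × 2.16² = 9.78 mA.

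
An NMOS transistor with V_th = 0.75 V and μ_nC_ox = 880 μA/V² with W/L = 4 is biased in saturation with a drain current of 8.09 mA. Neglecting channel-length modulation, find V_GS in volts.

V_GS = 2.89 V

k_n = μ_nC_ox · (W/L) = 3.52 mA/V².
In saturation I_D = ½ k_n (V_GS − V_th)², so V_GS − V_th = √(2 I_D / k_n) = √(2 × 8.09 / 3.52) = 2.14 V.
V_GS = 0.75 + 2.14 = 2.89 V.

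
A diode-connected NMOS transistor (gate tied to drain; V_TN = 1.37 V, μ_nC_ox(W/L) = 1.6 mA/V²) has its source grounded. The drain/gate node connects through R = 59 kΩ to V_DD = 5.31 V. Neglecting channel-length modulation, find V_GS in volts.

With gate tied to drain, V_GS = V_DS ≥ V_GS − V_TN, so the device is in saturation.
KCL at the drain: ½ k_n (V_GS − V_TN)² = (V_DD − V_GS)/R.
Let x = V_GS − 1.37. Then 47.2 x² + x − 3.94 = 0, giving x = 0.279 V (positive root), so V_GS = 1.65 V.
I_D = (V_DD − V_GS)/R = (5.31 − 1.65) / 59 = 0.0621 mA.

V_GS = 1.65 V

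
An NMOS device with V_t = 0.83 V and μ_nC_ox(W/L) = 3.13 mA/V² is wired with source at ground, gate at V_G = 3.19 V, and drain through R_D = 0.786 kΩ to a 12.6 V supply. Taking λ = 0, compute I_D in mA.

I_D = 8.72 mA

V_GS = V_G = 3.19 V, so V_ov = 3.19 − 0.83 = 2.36 V.
Assume saturation: I_D = ½ k_n V_ov² = 0.5 × 3.13 × 2.36² = 8.72 mA, giving V_DS = V_DD − I_D R_D = 12.6 − 8.72 × 0.786 = 5.75 V.
V_DS = 5.75 V ≥ V_ov = 2.36 V, confirming saturation.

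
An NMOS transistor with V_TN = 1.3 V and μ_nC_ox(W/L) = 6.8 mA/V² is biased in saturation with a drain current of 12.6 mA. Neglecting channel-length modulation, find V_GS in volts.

V_GS = 3.23 V

In saturation I_D = ½ k_n (V_GS − V_TN)², so V_GS − V_TN = √(2 I_D / k_n) = √(2 × 12.6 / 6.8) = 1.93 V.
V_GS = 1.3 + 1.93 = 3.23 V.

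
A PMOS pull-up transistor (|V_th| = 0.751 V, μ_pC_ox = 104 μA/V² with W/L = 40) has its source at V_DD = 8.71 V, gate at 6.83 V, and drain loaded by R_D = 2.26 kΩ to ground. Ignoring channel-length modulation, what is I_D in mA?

V_SG = V_DD − V_G = 8.71 − 6.83 = 1.88 V, so V_ov = 1.88 − 0.751 = 1.13 V.
k_p = μ_pC_ox · (W/L) = 4.16 mA/V².
Assume saturation: I_D = ½ k_p V_ov² = 0.5 × 4.16 × 1.13² = 2.65 mA, giving V_SD = V_DD − I_D R_D = 8.71 − 2.65 × 2.26 = 2.72 V.
V_SD = 2.72 V ≥ V_ov = 1.13 V, confirming saturation.

I_D = 2.65 mA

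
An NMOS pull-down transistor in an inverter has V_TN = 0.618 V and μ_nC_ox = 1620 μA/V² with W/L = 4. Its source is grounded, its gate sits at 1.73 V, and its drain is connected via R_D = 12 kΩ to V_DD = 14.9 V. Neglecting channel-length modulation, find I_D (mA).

I_D = 1.23 mA

V_GS = V_G = 1.73 V, so V_ov = 1.73 − 0.618 = 1.11 V.
k_n = μ_nC_ox · (W/L) = 6.48 mA/V².
Assume saturation: I_D = ½ k_n V_ov² = 0.5 × 6.48 × 1.11² = 4.01 mA, giving V_DS = V_DD − I_D R_D = 14.9 − 4.01 × 12 = -33.2 V.
But -33.2 V < V_ov = 1.11 V, so the device is actually in triode.
In triode I_D = k_n[V_ov V_DS − ½ V_DS²] and I_D = (V_DD − V_DS)/R_D. Equating: 38.9 V_DS² − 87.47 V_DS + 14.9 = 0, giving V_DS = 0.186 V (the root below V_ov).
I_D = (14.9 − 0.186) / 12 = 1.23 mA.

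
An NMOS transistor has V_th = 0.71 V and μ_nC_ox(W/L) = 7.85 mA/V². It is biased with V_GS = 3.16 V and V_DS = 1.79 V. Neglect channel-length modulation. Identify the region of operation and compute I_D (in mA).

V_ov = V_GS − V_th = 3.16 − 0.71 = 2.45 V.
Since V_DS = 1.79 V < V_ov = 2.45 V, the device is in the triode region.
I_D = k_n [V_ov · V_DS − ½ V_DS²] = 7.85 × [2.45 × 1.79 − 0.5 × 1.79²] = 21.9 mA.

Triode; I_D = 21.9 mA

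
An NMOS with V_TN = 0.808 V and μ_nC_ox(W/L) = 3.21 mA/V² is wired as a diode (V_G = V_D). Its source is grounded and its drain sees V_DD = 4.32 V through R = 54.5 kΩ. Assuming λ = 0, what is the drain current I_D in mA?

With gate tied to drain, V_GS = V_DS ≥ V_GS − V_TN, so the device is in saturation.
KCL at the drain: ½ k_n (V_GS − V_TN)² = (V_DD − V_GS)/R.
Let x = V_GS − 0.808. Then 87.5 x² + x − 3.512 = 0, giving x = 0.195 V (positive root), so V_GS = 1 V.
I_D = (V_DD − V_GS)/R = (4.32 − 1) / 54.5 = 0.0609 mA.

I_D = 0.0609 mA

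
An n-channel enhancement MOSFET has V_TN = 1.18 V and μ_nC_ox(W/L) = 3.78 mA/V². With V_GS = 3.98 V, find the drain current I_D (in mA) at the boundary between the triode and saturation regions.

I_D = 14.8 mA

At the boundary V_DS = V_ov = V_GS − V_TN = 3.98 − 1.18 = 2.8 V.
I_D = ½ k_n V_ov² = 0.5 × 3.78 × 2.8² = 14.8 mA.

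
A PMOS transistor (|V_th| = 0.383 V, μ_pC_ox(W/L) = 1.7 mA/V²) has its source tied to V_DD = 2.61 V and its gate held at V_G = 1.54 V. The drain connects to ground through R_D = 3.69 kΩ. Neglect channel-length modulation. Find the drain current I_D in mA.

I_D = 0.401 mA

V_SG = V_DD − V_G = 2.61 − 1.54 = 1.07 V, so V_ov = 1.07 − 0.383 = 0.687 V.
Assume saturation: I_D = ½ k_p V_ov² = 0.5 × 1.7 × 0.687² = 0.401 mA, giving V_SD = V_DD − I_D R_D = 2.61 − 0.401 × 3.69 = 1.13 V.
V_SD = 1.13 V ≥ V_ov = 0.687 V, confirming saturation.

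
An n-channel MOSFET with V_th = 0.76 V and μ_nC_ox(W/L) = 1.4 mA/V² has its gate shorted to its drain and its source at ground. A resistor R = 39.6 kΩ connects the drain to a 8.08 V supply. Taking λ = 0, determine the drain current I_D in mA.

With gate tied to drain, V_GS = V_DS ≥ V_GS − V_th, so the device is in saturation.
KCL at the drain: ½ k_n (V_GS − V_th)² = (V_DD − V_GS)/R.
Let x = V_GS − 0.76. Then 27.7 x² + x − 7.32 = 0, giving x = 0.496 V (positive root), so V_GS = 1.26 V.
I_D = (V_DD − V_GS)/R = (8.08 − 1.26) / 39.6 = 0.172 mA.

I_D = 0.172 mA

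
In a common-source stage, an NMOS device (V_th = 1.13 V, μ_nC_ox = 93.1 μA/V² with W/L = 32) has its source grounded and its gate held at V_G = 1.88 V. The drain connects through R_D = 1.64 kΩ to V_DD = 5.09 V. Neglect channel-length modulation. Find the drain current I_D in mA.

I_D = 0.838 mA

V_GS = V_G = 1.88 V, so V_ov = 1.88 − 1.13 = 0.75 V.
k_n = μ_nC_ox · (W/L) = 2.979 mA/V².
Assume saturation: I_D = ½ k_n V_ov² = 0.5 × 2.979 × 0.75² = 0.838 mA, giving V_DS = V_DD − I_D R_D = 5.09 − 0.838 × 1.64 = 3.72 V.
V_DS = 3.72 V ≥ V_ov = 0.75 V, confirming saturation.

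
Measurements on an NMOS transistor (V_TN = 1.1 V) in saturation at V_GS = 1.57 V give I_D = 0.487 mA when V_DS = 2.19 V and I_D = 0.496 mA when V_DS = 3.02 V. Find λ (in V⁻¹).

With V_GS fixed, I_D ∝ (1 + λ V_DS) in saturation, so I_D2/I_D1 = (1 + λ V_DS2)/(1 + λ V_DS1).
0.496/0.487 = 1.018 = (1 + 3.02 λ)/(1 + 2.19 λ).
Solving: λ (I_D1 V_DS2 − I_D2 V_DS1) = I_D2 − I_D1, so λ = (0.496 − 0.487) / (0.487 × 3.02 − 0.496 × 2.19) = 0.009 / 0.385 = 0.0234 V⁻¹.

λ = 0.0234 V⁻¹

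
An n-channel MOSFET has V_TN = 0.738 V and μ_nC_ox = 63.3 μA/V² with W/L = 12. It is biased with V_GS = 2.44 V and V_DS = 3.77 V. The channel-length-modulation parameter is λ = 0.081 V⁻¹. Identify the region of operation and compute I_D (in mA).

Saturation; I_D = 1.44 mA

k_n = μ_nC_ox · (W/L) = 0.7596 mA/V².
V_ov = V_GS − V_TN = 2.44 − 0.738 = 1.7 V.
Since V_DS = 3.77 V ≥ V_ov = 1.7 V, the device is in saturation.
I_D = ½ k_n V_ov² (1 + λ V_DS) = 0.5 × 0.7596 × 1.7² × (1 + 0.081 × 3.77) = 1.44 mA.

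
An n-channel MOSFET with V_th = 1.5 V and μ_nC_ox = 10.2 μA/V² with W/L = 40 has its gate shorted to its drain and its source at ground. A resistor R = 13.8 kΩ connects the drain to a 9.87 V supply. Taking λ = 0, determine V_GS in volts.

V_GS = 3.06 V

With gate tied to drain, V_GS = V_DS ≥ V_GS − V_th, so the device is in saturation.
k_n = μ_nC_ox · (W/L) = 0.408 mA/V².
KCL at the drain: ½ k_n (V_GS − V_th)² = (V_DD − V_GS)/R.
Let x = V_GS − 1.5. Then 2.82 x² + x − 8.37 = 0, giving x = 1.56 V (positive root), so V_GS = 3.06 V.
I_D = (V_DD − V_GS)/R = (9.87 − 3.06) / 13.8 = 0.494 mA.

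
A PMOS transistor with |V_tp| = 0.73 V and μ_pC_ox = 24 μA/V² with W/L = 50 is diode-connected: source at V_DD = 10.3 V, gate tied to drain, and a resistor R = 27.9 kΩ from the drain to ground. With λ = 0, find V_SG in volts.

V_SG = 1.46 V

With gate tied to drain, V_SG = V_SD ≥ V_SG − |V_tp|, so the device is in saturation.
k_p = μ_pC_ox · (W/L) = 1.2 mA/V².
KCL at the drain: ½ k_p (V_SG − |V_tp|)² = (V_DD − V_SG)/R.
Let x = V_SG − 0.73. Then 16.7 x² + x − 9.57 = 0, giving x = 0.727 V (positive root), so V_SG = 1.46 V.
I_D = (V_DD − V_SG)/R = (10.3 − 1.46) / 27.9 = 0.317 mA.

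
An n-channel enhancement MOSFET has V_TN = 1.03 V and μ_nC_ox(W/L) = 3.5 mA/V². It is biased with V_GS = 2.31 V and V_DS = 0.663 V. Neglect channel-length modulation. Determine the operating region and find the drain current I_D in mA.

Triode; I_D = 2.20 mA

V_ov = V_GS − V_TN = 2.31 − 1.03 = 1.28 V.
Since V_DS = 0.663 V < V_ov = 1.28 V, the device is in the triode region.
I_D = k_n [V_ov · V_DS − ½ V_DS²] = 3.5 × [1.28 × 0.663 − 0.5 × 0.663²] = 2.2 mA.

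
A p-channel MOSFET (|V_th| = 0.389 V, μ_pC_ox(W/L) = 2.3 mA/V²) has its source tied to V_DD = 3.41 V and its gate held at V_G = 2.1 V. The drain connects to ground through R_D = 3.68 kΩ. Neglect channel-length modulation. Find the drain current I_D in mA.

V_SG = V_DD − V_G = 3.41 − 2.1 = 1.31 V, so V_ov = 1.31 − 0.389 = 0.921 V.
Assume saturation: I_D = ½ k_p V_ov² = 0.5 × 2.3 × 0.921² = 0.975 mA, giving V_SD = V_DD − I_D R_D = 3.41 − 0.975 × 3.68 = -0.18 V.
But -0.18 V < V_ov = 0.921 V, so the device is actually in triode.
In triode I_D = k_p[V_ov V_SD − ½ V_SD²] and I_D = (V_DD − V_SD)/R_D. Equating: 4.23 V_SD² − 8.795 V_SD + 3.41 = 0, giving V_SD = 0.516 V (the root below V_ov).
I_D = (3.41 − 0.516) / 3.68 = 0.787 mA.

I_D = 0.787 mA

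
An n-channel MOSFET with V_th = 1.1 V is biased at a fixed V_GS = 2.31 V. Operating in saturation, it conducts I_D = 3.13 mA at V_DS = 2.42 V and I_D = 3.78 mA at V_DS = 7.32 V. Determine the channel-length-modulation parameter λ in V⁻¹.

With V_GS fixed, I_D ∝ (1 + λ V_DS) in saturation, so I_D2/I_D1 = (1 + λ V_DS2)/(1 + λ V_DS1).
3.78/3.13 = 1.208 = (1 + 7.32 λ)/(1 + 2.42 λ).
Solving: λ (I_D1 V_DS2 − I_D2 V_DS1) = I_D2 − I_D1, so λ = (3.78 − 3.13) / (3.13 × 7.32 − 3.78 × 2.42) = 0.65 / 13.8 = 0.0472 V⁻¹.

λ = 0.0472 V⁻¹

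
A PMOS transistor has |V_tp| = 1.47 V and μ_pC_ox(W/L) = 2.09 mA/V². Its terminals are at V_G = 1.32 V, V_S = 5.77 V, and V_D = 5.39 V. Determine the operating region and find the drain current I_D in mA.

V_SG = V_S − V_G = 5.77 − 1.32 = 4.45 V; V_SD = V_S − V_D = 5.77 − 5.39 = 0.38 V.
V_ov = V_SG − |V_tp| = 4.45 − 1.47 = 2.98 V.
Since V_SD = 0.38 V < V_ov = 2.98 V, the device is in the triode region.
I_D = k_p [V_ov · V_SD − ½ V_SD²] = 2.09 × [2.98 × 0.38 − 0.5 × 0.38²] = 2.22 mA.

Triode; I_D = 2.22 mA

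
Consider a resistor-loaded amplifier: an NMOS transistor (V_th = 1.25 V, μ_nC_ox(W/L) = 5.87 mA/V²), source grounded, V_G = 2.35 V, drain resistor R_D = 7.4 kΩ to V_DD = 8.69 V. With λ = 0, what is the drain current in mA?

V_GS = V_G = 2.35 V, so V_ov = 2.35 − 1.25 = 1.1 V.
Assume saturation: I_D = ½ k_n V_ov² = 0.5 × 5.87 × 1.1² = 3.55 mA, giving V_DS = V_DD − I_D R_D = 8.69 − 3.55 × 7.4 = -17.6 V.
But -17.6 V < V_ov = 1.1 V, so the device is actually in triode.
In triode I_D = k_n[V_ov V_DS − ½ V_DS²] and I_D = (V_DD − V_DS)/R_D. Equating: 21.7 V_DS² − 48.78 V_DS + 8.69 = 0, giving V_DS = 0.195 V (the root below V_ov).
I_D = (8.69 − 0.195) / 7.4 = 1.15 mA.

I_D = 1.15 mA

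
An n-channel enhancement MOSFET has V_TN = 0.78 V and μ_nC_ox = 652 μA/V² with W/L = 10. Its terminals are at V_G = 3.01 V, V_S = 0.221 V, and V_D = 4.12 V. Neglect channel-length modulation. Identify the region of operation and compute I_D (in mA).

Saturation; I_D = 13.2 mA

V_GS = V_G − V_S = 3.01 − 0.221 = 2.79 V; V_DS = V_D − V_S = 4.12 − 0.221 = 3.9 V.
k_n = μ_nC_ox · (W/L) = 6.52 mA/V².
V_ov = V_GS − V_TN = 2.79 − 0.78 = 2.01 V.
Since V_DS = 3.9 V ≥ V_ov = 2.01 V, the device is in saturation.
I_D = ½ k_n V_ov² = 0.5 × 6.52 × 2.01² = 13.2 mA.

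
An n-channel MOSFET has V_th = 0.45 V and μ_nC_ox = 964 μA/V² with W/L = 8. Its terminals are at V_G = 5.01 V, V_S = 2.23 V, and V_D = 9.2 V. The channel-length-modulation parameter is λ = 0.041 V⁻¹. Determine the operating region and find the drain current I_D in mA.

V_GS = V_G − V_S = 5.01 − 2.23 = 2.78 V; V_DS = V_D − V_S = 9.2 − 2.23 = 6.97 V.
k_n = μ_nC_ox · (W/L) = 7.712 mA/V².
V_ov = V_GS − V_th = 2.78 − 0.45 = 2.33 V.
Since V_DS = 6.97 V ≥ V_ov = 2.33 V, the device is in saturation.
I_D = ½ k_n V_ov² (1 + λ V_DS) = 0.5 × 7.712 × 2.33² × (1 + 0.041 × 6.97) = 26.9 mA.

Saturation; I_D = 26.9 mA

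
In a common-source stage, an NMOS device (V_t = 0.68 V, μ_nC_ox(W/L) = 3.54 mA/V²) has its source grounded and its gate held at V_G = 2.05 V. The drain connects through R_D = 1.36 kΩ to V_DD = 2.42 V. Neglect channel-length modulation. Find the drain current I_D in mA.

I_D = 1.52 mA

V_GS = V_G = 2.05 V, so V_ov = 2.05 − 0.68 = 1.37 V.
Assume saturation: I_D = ½ k_n V_ov² = 0.5 × 3.54 × 1.37² = 3.32 mA, giving V_DS = V_DD − I_D R_D = 2.42 − 3.32 × 1.36 = -2.1 V.
But -2.1 V < V_ov = 1.37 V, so the device is actually in triode.
In triode I_D = k_n[V_ov V_DS − ½ V_DS²] and I_D = (V_DD − V_DS)/R_D. Equating: 2.41 V_DS² − 7.596 V_DS + 2.42 = 0, giving V_DS = 0.36 V (the root below V_ov).
I_D = (2.42 − 0.36) / 1.36 = 1.52 mA.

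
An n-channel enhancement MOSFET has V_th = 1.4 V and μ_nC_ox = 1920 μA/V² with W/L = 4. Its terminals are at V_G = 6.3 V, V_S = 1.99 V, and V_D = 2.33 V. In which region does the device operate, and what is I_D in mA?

Triode; I_D = 7.15 mA

V_GS = V_G − V_S = 6.3 − 1.99 = 4.31 V; V_DS = V_D − V_S = 2.33 − 1.99 = 0.34 V.
k_n = μ_nC_ox · (W/L) = 7.68 mA/V².
V_ov = V_GS − V_th = 4.31 − 1.4 = 2.91 V.
Since V_DS = 0.34 V < V_ov = 2.91 V, the device is in the triode region.
I_D = k_n [V_ov · V_DS − ½ V_DS²] = 7.68 × [2.91 × 0.34 − 0.5 × 0.34²] = 7.15 mA.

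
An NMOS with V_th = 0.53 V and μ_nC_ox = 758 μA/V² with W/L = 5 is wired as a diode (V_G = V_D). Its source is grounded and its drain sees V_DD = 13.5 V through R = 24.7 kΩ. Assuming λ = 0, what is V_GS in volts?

With gate tied to drain, V_GS = V_DS ≥ V_GS − V_th, so the device is in saturation.
k_n = μ_nC_ox · (W/L) = 3.79 mA/V².
KCL at the drain: ½ k_n (V_GS − V_th)² = (V_DD − V_GS)/R.
Let x = V_GS − 0.53. Then 46.8 x² + x − 12.97 = 0, giving x = 0.516 V (positive root), so V_GS = 1.05 V.
I_D = (V_DD − V_GS)/R = (13.5 − 1.05) / 24.7 = 0.504 mA.

V_GS = 1.05 V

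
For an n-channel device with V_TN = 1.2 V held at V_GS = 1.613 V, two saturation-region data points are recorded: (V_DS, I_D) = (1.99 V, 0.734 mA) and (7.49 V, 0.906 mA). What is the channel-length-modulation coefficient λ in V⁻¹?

With V_GS fixed, I_D ∝ (1 + λ V_DS) in saturation, so I_D2/I_D1 = (1 + λ V_DS2)/(1 + λ V_DS1).
0.906/0.734 = 1.234 = (1 + 7.49 λ)/(1 + 1.99 λ).
Solving: λ (I_D1 V_DS2 − I_D2 V_DS1) = I_D2 − I_D1, so λ = (0.906 − 0.734) / (0.734 × 7.49 − 0.906 × 1.99) = 0.172 / 3.69 = 0.0466 V⁻¹.

λ = 0.0466 V⁻¹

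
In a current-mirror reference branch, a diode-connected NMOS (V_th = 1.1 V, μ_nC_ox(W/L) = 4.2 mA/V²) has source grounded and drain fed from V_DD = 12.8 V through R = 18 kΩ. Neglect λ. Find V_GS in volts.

With gate tied to drain, V_GS = V_DS ≥ V_GS − V_th, so the device is in saturation.
KCL at the drain: ½ k_n (V_GS − V_th)² = (V_DD − V_GS)/R.
Let x = V_GS − 1.1. Then 37.8 x² + x − 11.7 = 0, giving x = 0.543 V (positive root), so V_GS = 1.64 V.
I_D = (V_DD − V_GS)/R = (12.8 − 1.64) / 18 = 0.62 mA.

V_GS = 1.64 V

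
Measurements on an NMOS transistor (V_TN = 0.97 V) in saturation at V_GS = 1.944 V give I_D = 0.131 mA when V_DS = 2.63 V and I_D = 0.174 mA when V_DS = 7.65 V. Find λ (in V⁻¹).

With V_GS fixed, I_D ∝ (1 + λ V_DS) in saturation, so I_D2/I_D1 = (1 + λ V_DS2)/(1 + λ V_DS1).
0.174/0.131 = 1.328 = (1 + 7.65 λ)/(1 + 2.63 λ).
Solving: λ (I_D1 V_DS2 − I_D2 V_DS1) = I_D2 − I_D1, so λ = (0.174 − 0.131) / (0.131 × 7.65 − 0.174 × 2.63) = 0.043 / 0.545 = 0.079 V⁻¹.

λ = 0.0790 V⁻¹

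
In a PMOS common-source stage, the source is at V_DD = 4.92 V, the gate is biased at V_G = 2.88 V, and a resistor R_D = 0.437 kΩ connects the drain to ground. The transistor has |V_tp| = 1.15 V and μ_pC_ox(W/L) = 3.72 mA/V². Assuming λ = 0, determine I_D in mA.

I_D = 1.47 mA

V_SG = V_DD − V_G = 4.92 − 2.88 = 2.04 V, so V_ov = 2.04 − 1.15 = 0.89 V.
Assume saturation: I_D = ½ k_p V_ov² = 0.5 × 3.72 × 0.89² = 1.47 mA, giving V_SD = V_DD − I_D R_D = 4.92 − 1.47 × 0.437 = 4.28 V.
V_SD = 4.28 V ≥ V_ov = 0.89 V, confirming saturation.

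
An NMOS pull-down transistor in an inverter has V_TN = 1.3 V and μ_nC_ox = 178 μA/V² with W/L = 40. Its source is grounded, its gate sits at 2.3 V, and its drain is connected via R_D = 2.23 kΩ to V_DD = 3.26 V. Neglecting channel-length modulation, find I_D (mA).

I_D = 1.37 mA

V_GS = V_G = 2.3 V, so V_ov = 2.3 − 1.3 = 1 V.
k_n = μ_nC_ox · (W/L) = 7.12 mA/V².
Assume saturation: I_D = ½ k_n V_ov² = 0.5 × 7.12 × 1² = 3.56 mA, giving V_DS = V_DD − I_D R_D = 3.26 − 3.56 × 2.23 = -4.68 V.
But -4.68 V < V_ov = 1 V, so the device is actually in triode.
In triode I_D = k_n[V_ov V_DS − ½ V_DS²] and I_D = (V_DD − V_DS)/R_D. Equating: 7.94 V_DS² − 16.88 V_DS + 3.26 = 0, giving V_DS = 0.215 V (the root below V_ov).
I_D = (3.26 − 0.215) / 2.23 = 1.37 mA.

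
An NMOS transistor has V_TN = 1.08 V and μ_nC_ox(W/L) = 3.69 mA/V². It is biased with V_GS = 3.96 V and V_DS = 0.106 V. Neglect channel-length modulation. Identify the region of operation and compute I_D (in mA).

Triode; I_D = 1.11 mA

V_ov = V_GS − V_TN = 3.96 − 1.08 = 2.88 V.
Since V_DS = 0.106 V < V_ov = 2.88 V, the device is in the triode region.
I_D = k_n [V_ov · V_DS − ½ V_DS²] = 3.69 × [2.88 × 0.106 − 0.5 × 0.106²] = 1.11 mA.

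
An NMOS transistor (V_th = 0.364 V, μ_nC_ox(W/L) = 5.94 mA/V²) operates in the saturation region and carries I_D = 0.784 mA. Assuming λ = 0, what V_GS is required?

In saturation I_D = ½ k_n (V_GS − V_th)², so V_GS − V_th = √(2 I_D / k_n) = √(2 × 0.784 / 5.94) = 0.514 V.
V_GS = 0.364 + 0.514 = 0.878 V.

V_GS = 0.878 V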